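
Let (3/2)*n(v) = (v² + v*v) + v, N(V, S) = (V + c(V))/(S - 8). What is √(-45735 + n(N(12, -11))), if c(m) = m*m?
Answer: I*√16479863/19 ≈ 213.66*I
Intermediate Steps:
c(m) = m²
N(V, S) = (V + V²)/(-8 + S) (N(V, S) = (V + V²)/(S - 8) = (V + V²)/(-8 + S))
n(v) = 2*v/3 + 4*v²/3 (n(v) = 2*((v² + v*v) + v)/3 = 2*((v² + v²) + v)/3 = 2*(2*v² + v)/3 = 2*(v + 2*v²)/3 = 2*v/3 + 4*v²/3)
√(-45735 + n(N(12, -11))) = √(-45735 + 2*(12*(1 + 12)/(-8 - 11))*(1 + 2*(12*(1 + 12)/(-8 - 11)))/3) = √(-45735 + 2*(12*13/(-19))*(1 + 2*(12*13/(-19)))/3) = √(-45735 + 2*(12*(-1/19)*13)*(1 + 2*(12*(-1/19)*13))/3) = √(-45735 + (⅔)*(-156/19)*(1 + 2*(-156/19))) = √(-45735 + (⅔)*(-156/19)*(1 - 312/19)) = √(-45735 + (⅔)*(-156/19)*(-293/19)) = √(-45735 + 30472/361) = √(-16479863/361) = I*√16479863/19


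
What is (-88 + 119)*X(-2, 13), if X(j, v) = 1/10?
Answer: 31/10 ≈ 3.1000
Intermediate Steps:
X(j, v) = 1/10
(-88 + 119)*X(-2, 13) = (-88 + 119)*(1/10) = 31*(1/10) = 31/10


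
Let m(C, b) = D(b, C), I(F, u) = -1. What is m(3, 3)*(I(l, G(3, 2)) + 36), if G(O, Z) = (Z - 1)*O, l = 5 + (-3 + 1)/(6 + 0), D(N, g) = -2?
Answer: -70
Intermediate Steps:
l = 14/3 (l = 5 - 2/6 = 5 - 2*⅙ = 5 - ⅓ = 14/3 ≈ 4.6667)
G(O, Z) = O*(-1 + Z) (G(O, Z) = (-1 + Z)*O = O*(-1 + Z))
m(C, b) = -2
m(3, 3)*(I(l, G(3, 2)) + 36) = -2*(-1 + 36) = -2*35 = -70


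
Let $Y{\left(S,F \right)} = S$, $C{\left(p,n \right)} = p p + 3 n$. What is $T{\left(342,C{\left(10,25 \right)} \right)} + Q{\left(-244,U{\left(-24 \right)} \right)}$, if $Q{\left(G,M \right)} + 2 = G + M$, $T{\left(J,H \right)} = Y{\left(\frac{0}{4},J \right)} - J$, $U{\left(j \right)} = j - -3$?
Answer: $-609$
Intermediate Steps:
$C{\left(p,n \right)} = p^{2} + 3 n$
$U{\left(j \right)} = 3 + j$ ($U{\left(j \right)} = j + 3 = 3 + j$)
$T{\left(J,H \right)} = - J$ ($T{\left(J,H \right)} = \frac{0}{4} - J = 0 \cdot \frac{1}{4} - J = 0 - J = - J$)
$Q{\left(G,M \right)} = -2 + G + M$ ($Q{\left(G,M \right)} = -2 + \left(G + M\right) = -2 + G + M$)
$T{\left(342,C{\left(10,25 \right)} \right)} + Q{\left(-244,U{\left(-24 \right)} \right)} = \left(-1\right) 342 - 267 = -342 - 267 = -609$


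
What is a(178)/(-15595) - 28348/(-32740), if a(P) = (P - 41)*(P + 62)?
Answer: -31720207/25529015 ≈ -1.2425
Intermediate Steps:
a(P) = (-41 + P)*(62 + P)
a(178)/(-15595) - 28348/(-32740) = (-2542 + 178² + 21*178)/(-15595) - 28348/(-32740) = (-2542 + 31684 + 3738)*(-1/15595) - 28348*(-1/32740) = 32880*(-1/15595) + 7087/8185 = -6576/3119 + 7087/8185 = -31720207/25529015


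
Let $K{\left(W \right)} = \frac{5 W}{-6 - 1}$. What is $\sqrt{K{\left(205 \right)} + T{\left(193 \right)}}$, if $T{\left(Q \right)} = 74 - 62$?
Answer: $\frac{i \sqrt{6587}}{7} \approx 11.594 i$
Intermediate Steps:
$T{\left(Q \right)} = 12$ ($T{\left(Q \right)} = 74 - 62 = 12$)
$K{\left(W \right)} = - \frac{5 W}{7}$ ($K{\left(W \right)} = \frac{5 W}{-7} = 5 W \left(- \frac{1}{7}\right) = - \frac{5 W}{7}$)
$\sqrt{K{\left(205 \right)} + T{\left(193 \right)}} = \sqrt{\left(- \frac{5}{7}\right) 205 + 12} = \sqrt{- \frac{1025}{7} + 12} = \sqrt{- \frac{941}{7}} = \frac{i \sqrt{6587}}{7}$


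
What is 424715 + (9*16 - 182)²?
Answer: 426159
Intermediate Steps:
424715 + (9*16 - 182)² = 424715 + (144 - 182)² = 424715 + (-38)² = 424715 + 1444 = 426159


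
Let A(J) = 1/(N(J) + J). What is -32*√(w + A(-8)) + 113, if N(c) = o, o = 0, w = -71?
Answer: 113 - 8*I*√1138 ≈ 113.0 - 269.87*I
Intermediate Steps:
N(c) = 0
A(J) = 1/J (A(J) = 1/(0 + J) = 1/J)
-32*√(w + A(-8)) + 113 = -32*√(-71 + 1/(-8)) + 113 = -32*√(-71 - ⅛) + 113 = -8*I*√1138 + 113 = 113 - 8*I*√1138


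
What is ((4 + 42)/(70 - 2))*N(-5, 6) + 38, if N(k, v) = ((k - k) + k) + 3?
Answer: 623/17 ≈ 36.647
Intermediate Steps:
N(k, v) = 3 + k (N(k, v) = (0 + k) + 3 = k + 3 = 3 + k)
((4 + 42)/(70 - 2))*N(-5, 6) + 38 = ((4 + 42)/(70 - 2))*(3 - 5) + 38 = (46/68)*(-2) + 38 = (46*(1/68))*(-2) + 38 = (23/34)*(-2) + 38 = -23/17 + 38 = 623/17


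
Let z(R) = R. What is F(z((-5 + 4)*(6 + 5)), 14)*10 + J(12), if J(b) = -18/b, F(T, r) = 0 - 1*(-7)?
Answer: 137/2 ≈ 68.500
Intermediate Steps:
F(T, r) = 7 (F(T, r) = 0 + 7 = 7)
F(z((-5 + 4)*(6 + 5)), 14)*10 + J(12) = 7*10 - 18/12 = 70 - 18*1/12 = 70 - 3/2 = 137/2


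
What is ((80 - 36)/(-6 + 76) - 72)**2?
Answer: 6240004/1225 ≈ 5093.9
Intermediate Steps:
((80 - 36)/(-6 + 76) - 72)**2 = (44/70 - 72)**2 = (44*(1/70) - 72)**2 = (22/35 - 72)**2 = (-2498/35)**2 = 6240004/1225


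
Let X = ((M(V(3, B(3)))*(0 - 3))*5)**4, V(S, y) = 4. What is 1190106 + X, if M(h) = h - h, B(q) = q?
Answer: 1190106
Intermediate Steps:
M(h) = 0
X = 0 (X = ((0*(0 - 3))*5)**4 = ((0*(-3))*5)**4 = (0*5)**4 = 0**4 = 0)
1190106 + X = 1190106 + 0 = 1190106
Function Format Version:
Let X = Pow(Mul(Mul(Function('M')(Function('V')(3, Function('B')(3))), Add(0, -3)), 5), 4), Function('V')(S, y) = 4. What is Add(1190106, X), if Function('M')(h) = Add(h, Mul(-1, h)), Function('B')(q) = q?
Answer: 1190106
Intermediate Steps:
Function('M')(h) = 0
X = 0 (X = Pow(Mul(Mul(0, Add(0, -3)), 5), 4) = Pow(Mul(Mul(0, -3), 5), 4) = Pow(Mul(0, 5), 4) = Pow(0, 4) = 0)
Add(1190106, X) = Add(1190106, 0) = 1190106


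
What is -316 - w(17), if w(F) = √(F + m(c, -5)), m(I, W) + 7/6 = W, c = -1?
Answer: -316 - √390/6 ≈ -319.29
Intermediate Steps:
m(I, W) = -7/6 + W
w(F) = √(-37/6 + F) (w(F) = √(F + (-7/6 - 5)) = √(F - 37/6) = √(-37/6 + F))
-316 - w(17) = -316 - √(-222 + 36*17)/6 = -316 - √(-222 + 612)/6 = -316 - √390/6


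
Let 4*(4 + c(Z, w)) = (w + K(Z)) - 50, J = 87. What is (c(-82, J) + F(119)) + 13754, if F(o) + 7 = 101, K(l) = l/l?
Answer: 27707/2 ≈ 13854.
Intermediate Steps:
K(l) = 1
F(o) = 94 (F(o) = -7 + 101 = 94)
c(Z, w) = -65/4 + w/4 (c(Z, w) = -4 + ((w + 1) - 50)/4 = -4 + ((1 + w) - 50)/4 = -4 + (-49 + w)/4 = -4 + (-49/4 + w/4) = -65/4 + w/4)
(c(-82, J) + F(119)) + 13754 = ((-65/4 + (1/4)*87) + 94) + 13754 = ((-65/4 + 87/4) + 94) + 13754 = (11/2 + 94) + 13754 = 199/2 + 13754 = 27707/2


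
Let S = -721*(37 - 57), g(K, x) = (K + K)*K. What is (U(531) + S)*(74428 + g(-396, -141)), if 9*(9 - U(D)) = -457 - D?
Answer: 50777262940/9 ≈ 5.6419e+9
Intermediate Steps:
g(K, x) = 2*K² (g(K, x) = (2*K)*K = 2*K²)
U(D) = 538/9 + D/9 (U(D) = 9 - (-457 - D)/9 = 9 + (457/9 + D/9) = 538/9 + D/9)
S = 14420 (S = -721*(-20) = 14420)
(U(531) + S)*(74428 + g(-396, -141)) = ((538/9 + (⅑)*531) + 14420)*(74428 + 2*(-396)²) = ((538/9 + 59) + 14420)*(74428 + 2*156816) = (1069/9 + 14420)*(74428 + 313632) = (130849/9)*388060 = 50777262940/9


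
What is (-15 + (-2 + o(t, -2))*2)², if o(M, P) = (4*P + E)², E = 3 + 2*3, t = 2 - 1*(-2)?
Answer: 289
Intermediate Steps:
t = 4 (t = 2 + 2 = 4)
E = 9 (E = 3 + 6 = 9)
o(M, P) = (9 + 4*P)² (o(M, P) = (4*P + 9)² = (9 + 4*P)²)
(-15 + (-2 + o(t, -2))*2)² = (-15 + (-2 + (9 + 4*(-2))²)*2)² = (-15 + (-2 + (9 - 8)²)*2)² = (-15 + (-2 + 1²)*2)² = (-15 + (-2 + 1)*2)² = (-15 - 1*2)² = (-15 - 2)² = (-17)² = 289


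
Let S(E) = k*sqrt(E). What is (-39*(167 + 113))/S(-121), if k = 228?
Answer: 910*I/209 ≈ 4.3541*I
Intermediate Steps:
S(E) = 228*sqrt(E)
(-39*(167 + 113))/S(-121) = (-39*(167 + 113))/((228*sqrt(-121))) = (-39*280)/((228*(11*I))) = -10920*(-I/2508) = -(-910)*I/209 = 910*I/209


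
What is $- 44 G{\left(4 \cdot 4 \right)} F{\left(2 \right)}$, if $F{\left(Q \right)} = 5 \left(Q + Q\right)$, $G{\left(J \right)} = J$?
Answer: $-14080$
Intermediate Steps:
$F{\left(Q \right)} = 10 Q$ ($F{\left(Q \right)} = 5 \cdot 2 Q = 10 Q$)
$- 44 G{\left(4 \cdot 4 \right)} F{\left(2 \right)} = - 44 \cdot 4 \cdot 4 \cdot 10 \cdot 2 = \left(-44\right) 16 \cdot 20 = \left(-704\right) 20 = -14080$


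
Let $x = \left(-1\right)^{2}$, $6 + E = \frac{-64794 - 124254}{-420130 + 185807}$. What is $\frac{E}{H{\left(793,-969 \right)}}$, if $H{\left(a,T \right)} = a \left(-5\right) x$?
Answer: $\frac{243378}{185818139} \approx 0.0013098$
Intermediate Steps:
$E = - \frac{1216890}{234323}$ ($E = -6 + \frac{-64794 - 124254}{-420130 + 185807} = -6 - \frac{189048}{-234323} = -6 - - \frac{189048}{234323} = -6 + \frac{189048}{234323} = - \frac{1216890}{234323} \approx -5.1932$)
$x = 1$
$H{\left(a,T \right)} = - 5 a$ ($H{\left(a,T \right)} = a \left(-5\right) 1 = - 5 a 1 = - 5 a$)
$\frac{E}{H{\left(793,-969 \right)}} = - \frac{1216890}{234323 \left(\left(-5\right) 793\right)} = - \frac{1216890}{234323 \left(-3965\right)} = \left(- \frac{1216890}{234323}\right) \left(- \frac{1}{3965}\right) = \frac{243378}{185818139}$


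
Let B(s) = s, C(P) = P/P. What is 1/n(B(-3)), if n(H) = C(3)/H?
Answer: -3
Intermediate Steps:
C(P) = 1
n(H) = 1/H
1/n(B(-3)) = 1/(1/(-3)) = 1/(-⅓) = -3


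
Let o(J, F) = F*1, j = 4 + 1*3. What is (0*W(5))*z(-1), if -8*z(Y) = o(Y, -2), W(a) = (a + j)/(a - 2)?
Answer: 0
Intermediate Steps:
j = 7 (j = 4 + 3 = 7)
W(a) = (7 + a)/(-2 + a) (W(a) = (a + 7)/(a - 2) = (7 + a)/(-2 + a))
o(J, F) = F
z(Y) = ¼ (z(Y) = -⅛*(-2) = ¼)
(0*W(5))*z(-1) = (0*((7 + 5)/(-2 + 5)))*(¼) = (0*(12/3))*(¼) = (0*((⅓)*12))*(¼) = (0*4)*(¼) = 0*(¼) = 0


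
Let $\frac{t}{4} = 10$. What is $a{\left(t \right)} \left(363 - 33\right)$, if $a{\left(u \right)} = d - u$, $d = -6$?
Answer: $-15180$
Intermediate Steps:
$t = 40$ ($t = 4 \cdot 10 = 40$)
$a{\left(u \right)} = -6 - u$
$a{\left(t \right)} \left(363 - 33\right) = \left(-6 - 40\right) \left(363 - 33\right) = \left(-6 - 40\right) 330 = \left(-46\right) 330 = -15180$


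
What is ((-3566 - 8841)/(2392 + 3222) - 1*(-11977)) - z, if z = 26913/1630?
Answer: 27357014537/2287705 ≈ 11958.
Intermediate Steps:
z = 26913/1630 (z = 26913*(1/1630) = 26913/1630 ≈ 16.511)
((-3566 - 8841)/(2392 + 3222) - 1*(-11977)) - z = ((-3566 - 8841)/(2392 + 3222) - 1*(-11977)) - 1*26913/1630 = (-12407/5614 + 11977) - 26913/1630 = 67226471/5614 - 26913/1630 = 27357014537/2287705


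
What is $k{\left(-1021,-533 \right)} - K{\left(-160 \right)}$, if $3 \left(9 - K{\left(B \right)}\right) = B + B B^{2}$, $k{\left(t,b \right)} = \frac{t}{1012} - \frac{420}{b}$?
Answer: $- \frac{2209467240511}{1618188} \approx -1.3654 \cdot 10^{6}$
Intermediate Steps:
$k{\left(t,b \right)} = - \frac{420}{b} + \frac{t}{1012}$ ($k{\left(t,b \right)} = t \frac{1}{1012} - \frac{420}{b} = \frac{t}{1012} - \frac{420}{b} = - \frac{420}{b} + \frac{t}{1012}$)
$K{\left(B \right)} = 9 - \frac{B}{3} - \frac{B^{3}}{3}$ ($K{\left(B \right)} = 9 - \frac{B + B B^{2}}{3} = 9 - \frac{B + B^{3}}{3} = 9 - \left(\frac{B}{3} + \frac{B^{3}}{3}\right) = 9 - \frac{B}{3} - \frac{B^{3}}{3}$)
$k{\left(-1021,-533 \right)} - K{\left(-160 \right)} = \left(- \frac{420}{-533} + \frac{1}{1012} \left(-1021\right)\right) - \left(9 - - \frac{160}{3} - \frac{\left(-160\right)^{3}}{3}\right) = \left(\left(-420\right) \left(- \frac{1}{533}\right) - \frac{1021}{1012}\right) - \left(9 + \frac{160}{3} - - \frac{4096000}{3}\right) = \left(\frac{420}{533} - \frac{1021}{1012}\right) - \left(9 + \frac{160}{3} + \frac{4096000}{3}\right) = - \frac{119153}{539396} - \frac{4096187}{3} = - \frac{2209467240511}{1618188}$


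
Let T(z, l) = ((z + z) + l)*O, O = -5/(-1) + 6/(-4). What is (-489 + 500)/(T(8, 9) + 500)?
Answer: 22/1175 ≈ 0.018723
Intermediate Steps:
O = 7/2 (O = -5*(-1) + 6*(-¼) = 5 - 3/2 = 7/2 ≈ 3.5000)
T(z, l) = 7*z + 7*l/2 (T(z, l) = ((z + z) + l)*(7/2) = (2*z + l)*(7/2) = (l + 2*z)*(7/2) = 7*z + 7*l/2)
(-489 + 500)/(T(8, 9) + 500) = (-489 + 500)/((7*8 + (7/2)*9) + 500) = 11/((56 + 63/2) + 500) = 11/(175/2 + 500) = 11/(1175/2) = 11*(2/1175) = 22/1175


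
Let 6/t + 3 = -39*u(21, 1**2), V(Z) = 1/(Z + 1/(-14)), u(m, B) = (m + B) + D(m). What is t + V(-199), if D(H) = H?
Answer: -6707/780360 ≈ -0.0085948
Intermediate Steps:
u(m, B) = B + 2*m (u(m, B) = (m + B) + m = (B + m) + m = B + 2*m)
V(Z) = 1/(-1/14 + Z) (V(Z) = 1/(Z - 1/14) = 1/(-1/14 + Z))
t = -1/280 (t = 6/(-3 - 39*(1**2 + 2*21)) = 6/(-3 - 39*(1 + 42)) = 6/(-3 - 39*43) = 6/(-3 - 1677) = 6/(-1680) = 6*(-1/1680) = -1/280 ≈ -0.0035714)
t + V(-199) = -1/280 + 14/(-1 + 14*(-199)) = -1/280 + 14/(-1 - 2786) = -1/280 + 14/(-2787) = -1/280 + 14*(-1/2787) = -1/280 - 14/2787 = -6707/780360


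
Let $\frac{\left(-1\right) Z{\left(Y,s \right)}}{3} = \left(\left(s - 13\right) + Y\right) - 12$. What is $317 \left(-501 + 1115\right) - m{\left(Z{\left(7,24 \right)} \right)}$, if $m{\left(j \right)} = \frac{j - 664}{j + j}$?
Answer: $\frac{3503143}{18} \approx 1.9462 \cdot 10^{5}$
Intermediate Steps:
$Z{\left(Y,s \right)} = 75 - 3 Y - 3 s$ ($Z{\left(Y,s \right)} = - 3 \left(\left(\left(s - 13\right) + Y\right) - 12\right) = - 3 \left(\left(\left(-13 + s\right) + Y\right) - 12\right) = - 3 \left(\left(-13 + Y + s\right) - 12\right) = - 3 \left(-25 + Y + s\right) = 75 - 3 Y - 3 s$)
$m{\left(j \right)} = \frac{-664 + j}{2 j}$
$317 \left(-501 + 1115\right) - m{\left(Z{\left(7,24 \right)} \right)} = 317 \left(-501 + 1115\right) - \frac{-664 - 18}{2 \left(75 - 21 - 72\right)} = 317 \cdot 614 - \frac{-664 - 18}{2 \left(75 - 21 - 72\right)} = 194638 - \frac{-664 - 18}{2 \left(-18\right)} = 194638 - \frac{1}{2} \left(- \frac{1}{18}\right) \left(-682\right) = 194638 - \frac{341}{18} = \frac{3503143}{18}$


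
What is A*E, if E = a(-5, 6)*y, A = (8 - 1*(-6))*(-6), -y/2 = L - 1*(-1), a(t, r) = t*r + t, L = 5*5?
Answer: -152880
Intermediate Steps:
L = 25
a(t, r) = t + r*t (a(t, r) = r*t + t = t + r*t)
y = -52 (y = -2*(25 - 1*(-1)) = -2*(25 + 1) = -2*26 = -52)
A = -84 (A = (8 + 6)*(-6) = 14*(-6) = -84)
E = 1820 (E = -5*(1 + 6)*(-52) = -5*7*(-52) = -35*(-52) = 1820)
A*E = -84*1820 = -152880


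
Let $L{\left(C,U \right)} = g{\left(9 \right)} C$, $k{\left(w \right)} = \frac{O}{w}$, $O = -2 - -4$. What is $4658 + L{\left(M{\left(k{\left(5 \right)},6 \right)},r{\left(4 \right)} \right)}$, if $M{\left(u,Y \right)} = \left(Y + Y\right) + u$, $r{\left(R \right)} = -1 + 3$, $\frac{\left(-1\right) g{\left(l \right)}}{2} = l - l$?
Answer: $4658$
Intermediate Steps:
$O = 2$ ($O = -2 + 4 = 2$)
$g{\left(l \right)} = 0$ ($g{\left(l \right)} = - 2 \left(l - l\right) = \left(-2\right) 0 = 0$)
$k{\left(w \right)} = \frac{2}{w}$
$r{\left(R \right)} = 2$
$M{\left(u,Y \right)} = u + 2 Y$ ($M{\left(u,Y \right)} = 2 Y + u = u + 2 Y$)
$L{\left(C,U \right)} = 0$ ($L{\left(C,U \right)} = 0 C = 0$)
$4658 + L{\left(M{\left(k{\left(5 \right)},6 \right)},r{\left(4 \right)} \right)} = 4658 + 0 = 4658$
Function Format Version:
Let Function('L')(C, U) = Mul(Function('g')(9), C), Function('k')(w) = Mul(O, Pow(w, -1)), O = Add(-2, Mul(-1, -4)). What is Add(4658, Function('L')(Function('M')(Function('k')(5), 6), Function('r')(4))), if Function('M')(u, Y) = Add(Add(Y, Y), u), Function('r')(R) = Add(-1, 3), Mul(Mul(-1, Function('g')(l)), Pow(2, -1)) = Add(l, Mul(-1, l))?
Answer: 4658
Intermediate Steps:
O = 2 (O = Add(-2, 4) = 2)
Function('g')(l) = 0 (Function('g')(l) = Mul(-2, Add(l, Mul(-1, l))) = Mul(-2, 0) = 0)
Function('k')(w) = Mul(2, Pow(w, -1))
Function('r')(R) = 2
Function('M')(u, Y) = Add(u, Mul(2, Y)) (Function('M')(u, Y) = Add(Mul(2, Y), u) = Add(u, Mul(2, Y)))
Function('L')(C, U) = 0 (Function('L')(C, U) = Mul(0, C) = 0)
Add(4658, Function('L')(Function('M')(Function('k')(5), 6), Function('r')(4))) = Add(4658, 0) = 4658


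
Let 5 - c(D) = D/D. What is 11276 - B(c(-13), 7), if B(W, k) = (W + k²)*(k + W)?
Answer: 10693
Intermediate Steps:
c(D) = 4 (c(D) = 5 - D/D = 5 - 1*1 = 5 - 1 = 4)
B(W, k) = (W + k)*(W + k²) (B(W, k) = (W + k²)*(W + k) = (W + k)*(W + k²))
11276 - B(c(-13), 7) = 11276 - (4² + 7³ + 4*7 + 4*7²) = 11276 - (16 + 343 + 28 + 4*49) = 11276 - (16 + 343 + 28 + 196) = 11276 - 1*583 = 11276 - 583 = 10693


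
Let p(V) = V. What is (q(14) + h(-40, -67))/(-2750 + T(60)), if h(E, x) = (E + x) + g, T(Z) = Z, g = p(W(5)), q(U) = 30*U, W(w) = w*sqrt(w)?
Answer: -313/2690 - sqrt(5)/538 ≈ -0.12051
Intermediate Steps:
W(w) = w**(3/2)
g = 5*sqrt(5) (g = 5**(3/2) = 5*sqrt(5) ≈ 11.180)
h(E, x) = E + x + 5*sqrt(5) (h(E, x) = (E + x) + 5*sqrt(5) = E + x + 5*sqrt(5))
(q(14) + h(-40, -67))/(-2750 + T(60)) = (30*14 + (-40 - 67 + 5*sqrt(5)))/(-2750 + 60) = (420 + (-107 + 5*sqrt(5)))/(-2690) = (313 + 5*sqrt(5))*(-1/2690) = -313/2690 - sqrt(5)/538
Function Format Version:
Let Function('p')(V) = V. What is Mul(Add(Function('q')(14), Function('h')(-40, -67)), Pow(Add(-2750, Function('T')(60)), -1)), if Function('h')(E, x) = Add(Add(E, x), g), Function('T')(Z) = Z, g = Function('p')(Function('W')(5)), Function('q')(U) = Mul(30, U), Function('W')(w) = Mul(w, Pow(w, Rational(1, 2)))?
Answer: Add(Rational(-313, 2690), Mul(Rational(-1, 538), Pow(5, Rational(1, 2)))) ≈ -0.12051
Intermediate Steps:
Function('W')(w) = Pow(w, Rational(3, 2))
g = Mul(5, Pow(5, Rational(1, 2))) (g = Pow(5, Rational(3, 2)) = Mul(5, Pow(5, Rational(1, 2))) ≈ 11.180)
Function('h')(E, x) = Add(E, x, Mul(5, Pow(5, Rational(1, 2)))) (Function('h')(E, x) = Add(Add(E, x), Mul(5, Pow(5, Rational(1, 2)))) = Add(E, x, Mul(5, Pow(5, Rational(1, 2)))))
Mul(Add(Function('q')(14), Function('h')(-40, -67)), Pow(Add(-2750, Function('T')(60)), -1)) = Mul(Add(Mul(30, 14), Add(-40, -67, Mul(5, Pow(5, Rational(1, 2))))), Pow(Add(-2750, 60), -1)) = Mul(Add(420, Add(-107, Mul(5, Pow(5, Rational(1, 2))))), Pow(-2690, -1)) = Mul(Add(313, Mul(5, Pow(5, Rational(1, 2)))), Rational(-1, 2690)) = Add(Rational(-313, 2690), Mul(Rational(-1, 538), Pow(5, Rational(1, 2))))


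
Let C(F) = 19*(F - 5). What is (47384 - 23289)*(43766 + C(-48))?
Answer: 1030278105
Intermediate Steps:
C(F) = -95 + 19*F (C(F) = 19*(-5 + F) = -95 + 19*F)
(47384 - 23289)*(43766 + C(-48)) = (47384 - 23289)*(43766 + (-95 + 19*(-48))) = 24095*(43766 + (-95 - 912)) = 24095*(43766 - 1007) = 24095*42759 = 1030278105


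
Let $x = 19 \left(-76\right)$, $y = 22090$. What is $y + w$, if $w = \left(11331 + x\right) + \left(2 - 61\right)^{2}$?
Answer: $35458$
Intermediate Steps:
$x = -1444$
$w = 13368$ ($w = \left(11331 - 1444\right) + \left(2 - 61\right)^{2} = 9887 + \left(-59\right)^{2} = 9887 + 3481 = 13368$)
$y + w = 22090 + 13368 = 35458$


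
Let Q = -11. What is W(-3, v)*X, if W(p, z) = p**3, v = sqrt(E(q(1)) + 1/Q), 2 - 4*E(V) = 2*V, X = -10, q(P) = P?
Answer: 270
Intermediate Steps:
E(V) = 1/2 - V/2
v = I*sqrt(11)/11 (v = sqrt((1/2 - 1/2*1) + 1/(-11)) = sqrt((1/2 - 1/2) - 1/11) = sqrt(0 - 1/11) = sqrt(-1/11) = I*sqrt(11)/11 ≈ 0.30151*I)
W(-3, v)*X = (-3)**3*(-10) = -27*(-10) = 270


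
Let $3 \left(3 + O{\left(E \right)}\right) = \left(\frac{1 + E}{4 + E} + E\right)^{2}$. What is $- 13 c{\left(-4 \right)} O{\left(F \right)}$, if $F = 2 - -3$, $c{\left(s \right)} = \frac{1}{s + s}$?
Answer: $\frac{338}{27} \approx 12.519$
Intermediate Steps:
$c{\left(s \right)} = \frac{1}{2 s}$
$F = 5$ ($F = 2 + 3 = 5$)
$O{\left(E \right)} = -3 + \frac{\left(E + \frac{1 + E}{4 + E}\right)^{2}}{3}$ ($O{\left(E \right)} = -3 + \frac{\left(\frac{1 + E}{4 + E} + E\right)^{2}}{3} = -3 + \frac{\left(E + \frac{1 + E}{4 + E}\right)^{2}}{3}$)
$- 13 c{\left(-4 \right)} O{\left(F \right)} = - 13 \frac{1}{2 \left(-4\right)} \left(-3 + \frac{\left(1 + 5^{2} + 5 \cdot 5\right)^{2}}{3 \left(4 + 5\right)^{2}}\right) = - 13 \cdot \frac{1}{2} \left(- \frac{1}{4}\right) \left(-3 + \frac{\left(1 + 25 + 25\right)^{2}}{3 \cdot 81}\right) = \left(-13\right) \left(- \frac{1}{8}\right) \left(-3 + \frac{1}{3} \cdot \frac{1}{81} \cdot 51^{2}\right) = \frac{13 \left(-3 + \frac{1}{3} \cdot \frac{1}{81} \cdot 2601\right)}{8} = \frac{13 \left(-3 + \frac{289}{27}\right)}{8} = \frac{13}{8} \cdot \frac{208}{27} = \frac{338}{27}$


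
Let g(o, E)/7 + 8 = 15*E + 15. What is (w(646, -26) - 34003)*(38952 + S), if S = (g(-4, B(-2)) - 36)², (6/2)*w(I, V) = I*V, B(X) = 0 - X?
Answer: -10535746205/3 ≈ -3.5119e+9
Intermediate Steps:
B(X) = -X
w(I, V) = I*V/3 (w(I, V) = (I*V)/3 = I*V/3)
g(o, E) = 49 + 105*E (g(o, E) = -56 + 7*(15*E + 15) = -56 + 7*(15 + 15*E) = -56 + (105 + 105*E) = 49 + 105*E)
S = 49729 (S = ((49 + 105*(-1*(-2))) - 36)² = ((49 + 105*2) - 36)² = ((49 + 210) - 36)² = (259 - 36)² = 223² = 49729)
(w(646, -26) - 34003)*(38952 + S) = ((⅓)*646*(-26) - 34003)*(38952 + 49729) = (-16796/3 - 34003)*88681 = -118805/3*88681 = -10535746205/3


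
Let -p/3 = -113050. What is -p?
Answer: -339150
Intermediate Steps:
p = 339150 (p = -3*(-113050) = 339150)
-p = -1*339150 = -339150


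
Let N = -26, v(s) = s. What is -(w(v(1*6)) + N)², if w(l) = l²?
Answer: -100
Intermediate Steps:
-(w(v(1*6)) + N)² = -((1*6)² - 26)² = -(6² - 26)² = -(36 - 26)² = -1*10² = -1*100 = -100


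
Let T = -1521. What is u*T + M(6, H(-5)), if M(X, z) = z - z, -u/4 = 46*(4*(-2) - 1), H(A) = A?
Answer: -2518776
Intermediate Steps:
u = 1656 (u = -184*(4*(-2) - 1) = -184*(-8 - 1) = -184*(-9) = -4*(-414) = 1656)
M(X, z) = 0
u*T + M(6, H(-5)) = 1656*(-1521) + 0 = -2518776 + 0 = -2518776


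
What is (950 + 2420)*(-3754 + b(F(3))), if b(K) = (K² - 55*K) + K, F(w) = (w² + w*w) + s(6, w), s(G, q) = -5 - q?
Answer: -14133780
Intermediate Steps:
F(w) = -5 - w + 2*w² (F(w) = (w² + w*w) + (-5 - w) = (w² + w²) + (-5 - w) = 2*w² + (-5 - w) = -5 - w + 2*w²)
b(K) = K² - 54*K
(950 + 2420)*(-3754 + b(F(3))) = (950 + 2420)*(-3754 + (-5 - 1*3 + 2*3²)*(-54 + (-5 - 1*3 + 2*3²))) = 3370*(-3754 + (-5 - 3 + 2*9)*(-54 + (-5 - 3 + 2*9))) = 3370*(-3754 + (-5 - 3 + 18)*(-54 + (-5 - 3 + 18))) = 3370*(-3754 + 10*(-54 + 10)) = 3370*(-3754 + 10*(-44)) = 3370*(-3754 - 440) = 3370*(-4194) = -14133780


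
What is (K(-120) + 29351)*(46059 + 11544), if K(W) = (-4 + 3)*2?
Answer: 1690590447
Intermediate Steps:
K(W) = -2 (K(W) = -1*2 = -2)
(K(-120) + 29351)*(46059 + 11544) = (-2 + 29351)*(46059 + 11544) = 29349*57603 = 1690590447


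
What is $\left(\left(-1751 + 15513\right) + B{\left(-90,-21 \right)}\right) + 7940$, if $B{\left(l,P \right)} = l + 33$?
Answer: $21645$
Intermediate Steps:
$B{\left(l,P \right)} = 33 + l$
$\left(\left(-1751 + 15513\right) + B{\left(-90,-21 \right)}\right) + 7940 = \left(\left(-1751 + 15513\right) + \left(33 - 90\right)\right) + 7940 = \left(13762 - 57\right) + 7940 = 13705 + 7940 = 21645$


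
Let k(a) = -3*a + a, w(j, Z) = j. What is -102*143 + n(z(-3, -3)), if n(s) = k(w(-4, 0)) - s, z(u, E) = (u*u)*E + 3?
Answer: -14554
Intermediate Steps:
z(u, E) = 3 + E*u² (z(u, E) = u²*E + 3 = E*u² + 3 = 3 + E*u²)
k(a) = -2*a
n(s) = 8 - s (n(s) = -2*(-4) - s = 8 - s)
-102*143 + n(z(-3, -3)) = -102*143 + (8 - (3 - 3*(-3)²)) = -14586 + (8 - (3 - 3*9)) = -14586 + (8 - (3 - 27)) = -14586 + (8 - 1*(-24)) = -14586 + (8 + 24) = -14586 + 32 = -14554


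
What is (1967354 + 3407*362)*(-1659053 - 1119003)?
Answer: -8891690502528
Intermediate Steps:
(1967354 + 3407*362)*(-1659053 - 1119003) = (1967354 + 1233334)*(-2778056) = 3200688*(-2778056) = -8891690502528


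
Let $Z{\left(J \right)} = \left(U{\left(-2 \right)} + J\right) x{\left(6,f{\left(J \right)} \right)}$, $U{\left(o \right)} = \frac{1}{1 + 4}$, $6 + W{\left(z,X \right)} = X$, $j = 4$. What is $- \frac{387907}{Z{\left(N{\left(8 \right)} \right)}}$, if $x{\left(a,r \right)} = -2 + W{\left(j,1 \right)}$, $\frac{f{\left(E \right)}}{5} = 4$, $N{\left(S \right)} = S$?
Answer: $\frac{1939535}{287} \approx 6758.0$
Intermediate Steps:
$W{\left(z,X \right)} = -6 + X$
$f{\left(E \right)} = 20$ ($f{\left(E \right)} = 5 \cdot 4 = 20$)
$x{\left(a,r \right)} = -7$ ($x{\left(a,r \right)} = -2 + \left(-6 + 1\right) = -2 - 5 = -7$)
$U{\left(o \right)} = \frac{1}{5}$
$Z{\left(J \right)} = - \frac{7}{5} - 7 J$ ($Z{\left(J \right)} = \left(\frac{1}{5} + J\right) \left(-7\right) = - \frac{7}{5} - 7 J$)
$- \frac{387907}{Z{\left(N{\left(8 \right)} \right)}} = - \frac{387907}{- \frac{7}{5} - 56} = - \frac{387907}{- \frac{287}{5}} = \left(-387907\right) \left(- \frac{5}{287}\right) = \frac{1939535}{287}$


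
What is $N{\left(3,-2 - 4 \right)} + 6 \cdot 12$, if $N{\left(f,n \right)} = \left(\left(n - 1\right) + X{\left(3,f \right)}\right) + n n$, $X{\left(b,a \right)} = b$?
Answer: $104$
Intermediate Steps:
$N{\left(f,n \right)} = 2 + n + n^{2}$ ($N{\left(f,n \right)} = \left(\left(n - 1\right) + 3\right) + n n = \left(\left(-1 + n\right) + 3\right) + n^{2} = \left(2 + n\right) + n^{2} = 2 + n + n^{2}$)
$N{\left(3,-2 - 4 \right)} + 6 \cdot 12 = \left(2 - 6 + \left(-2 - 4\right)^{2}\right) + 6 \cdot 12 = \left(2 - 6 + \left(-2 - 4\right)^{2}\right) + 72 = \left(2 - 6 + \left(-6\right)^{2}\right) + 72 = \left(2 - 6 + 36\right) + 72 = 32 + 72 = 104$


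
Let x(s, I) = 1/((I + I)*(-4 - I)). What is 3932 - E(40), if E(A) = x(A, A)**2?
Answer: 48719052799/12390400 ≈ 3932.0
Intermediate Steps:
x(s, I) = 1/(2*I*(-4 - I)) (x(s, I) = 1/((2*I)*(-4 - I)) = 1/(2*I*(-4 - I)))
E(A) = 1/(4*A**2*(4 + A)**2) (E(A) = (-1/(2*A*(4 + A)))**2 = 1/(4*A**2*(4 + A)**2))
3932 - E(40) = 3932 - 1/(4*40**2*(4 + 40)**2) = 3932 - 1/(4*1600*44**2) = 3932 - 1/(4*1600*1936) = 3932 - 1*1/12390400 = 3932 - 1/12390400 = 48719052799/12390400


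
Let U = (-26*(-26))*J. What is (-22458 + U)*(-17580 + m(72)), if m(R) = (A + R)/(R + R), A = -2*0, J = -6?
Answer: 466102863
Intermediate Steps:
A = 0
m(R) = ½ (m(R) = (0 + R)/(R + R) = R/((2*R)) = R*(1/(2*R)) = ½)
U = -4056 (U = -26*(-26)*(-6) = 676*(-6) = -4056)
(-22458 + U)*(-17580 + m(72)) = (-22458 - 4056)*(-17580 + ½) = -26514*(-35159/2) = 466102863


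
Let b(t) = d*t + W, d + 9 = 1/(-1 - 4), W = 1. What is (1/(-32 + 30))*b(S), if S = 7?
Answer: 317/10 ≈ 31.700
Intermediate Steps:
d = -46/5 (d = -9 + 1/(-1 - 4) = -9 + 1/(-5) = -9 - 1/5 = -46/5 ≈ -9.2000)
b(t) = 1 - 46*t/5 (b(t) = -46*t/5 + 1 = 1 - 46*t/5)
(1/(-32 + 30))*b(S) = (1/(-32 + 30))*(1 - 46/5*7) = (1/(-2))*(1 - 322/5) = -1/2*1*(-317/5) = -1/2*(-317/5) = 317/10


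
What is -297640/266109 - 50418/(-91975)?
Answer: -13958755438/24475375275 ≈ -0.57032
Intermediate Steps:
-297640/266109 - 50418/(-91975) = -297640*1/266109 - 50418*(-1/91975) = -297640/266109 + 50418/91975 = -13958755438/24475375275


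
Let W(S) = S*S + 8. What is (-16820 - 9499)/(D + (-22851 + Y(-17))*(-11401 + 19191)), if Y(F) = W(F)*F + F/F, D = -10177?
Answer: 849/7011077 ≈ 0.00012109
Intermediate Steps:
W(S) = 8 + S² (W(S) = S² + 8 = 8 + S²)
Y(F) = 1 + F*(8 + F²) (Y(F) = (8 + F²)*F + F/F = F*(8 + F²) + 1 = 1 + F*(8 + F²))
(-16820 - 9499)/(D + (-22851 + Y(-17))*(-11401 + 19191)) = (-16820 - 9499)/(-10177 + (-22851 + (1 - 17*(8 + (-17)²)))*(-11401 + 19191)) = -26319/(-10177 + (-22851 + (1 - 17*(8 + 289)))*7790) = -26319/(-10177 + (-22851 + (1 - 17*297))*7790) = -26319/(-10177 + (-22851 + (1 - 5049))*7790) = -26319/(-10177 + (-22851 - 5048)*7790) = -26319/(-10177 - 27899*7790) = -26319/(-10177 - 217333210) = -26319/(-217343387) = -26319*(-1/217343387) = 849/7011077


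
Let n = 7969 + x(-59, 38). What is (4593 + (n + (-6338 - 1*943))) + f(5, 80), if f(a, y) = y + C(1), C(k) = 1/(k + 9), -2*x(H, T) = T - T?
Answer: 53611/10 ≈ 5361.1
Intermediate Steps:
x(H, T) = 0 (x(H, T) = -(T - T)/2 = -½*0 = 0)
C(k) = 1/(9 + k)
f(a, y) = ⅒ + y (f(a, y) = y + 1/(9 + 1) = y + 1/10 = y + ⅒ = ⅒ + y)
n = 7969 (n = 7969 + 0 = 7969)
(4593 + (n + (-6338 - 1*943))) + f(5, 80) = (4593 + (7969 + (-6338 - 1*943))) + (⅒ + 80) = (4593 + (7969 + (-6338 - 943))) + 801/10 = (4593 + (7969 - 7281)) + 801/10 = (4593 + 688) + 801/10 = 5281 + 801/10 = 53611/10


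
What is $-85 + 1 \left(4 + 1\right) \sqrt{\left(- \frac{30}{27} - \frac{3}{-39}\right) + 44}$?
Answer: $-85 + \frac{5 \sqrt{65351}}{39} \approx -52.226$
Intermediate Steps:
$-85 + 1 \left(4 + 1\right) \sqrt{\left(- \frac{30}{27} - \frac{3}{-39}\right) + 44} = -85 + 1 \cdot 5 \sqrt{\left(\left(-30\right) \frac{1}{27} - - \frac{1}{13}\right) + 44} = -85 + 5 \sqrt{\left(- \frac{10}{9} + \frac{1}{13}\right) + 44} = -85 + 5 \sqrt{- \frac{121}{117} + 44} = -85 + 5 \sqrt{\frac{5027}{117}} = -85 + 5 \frac{\sqrt{65351}}{39} = -85 + \frac{5 \sqrt{65351}}{39}$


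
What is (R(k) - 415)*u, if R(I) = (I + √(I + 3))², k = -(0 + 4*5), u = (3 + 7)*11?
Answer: -3520 - 4400*I*√17 ≈ -3520.0 - 18142.0*I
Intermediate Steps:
u = 110 (u = 10*11 = 110)
k = -20 (k = -(0 + 20) = -1*20 = -20)
R(I) = (I + √(3 + I))²
(R(k) - 415)*u = ((-20 + √(3 - 20))² - 415)*110 = ((-20 + √(-17))² - 415)*110 = ((-20 + I*√17)² - 415)*110 = (-415 + (-20 + I*√17)²)*110 = -45650 + 110*(-20 + I*√17)²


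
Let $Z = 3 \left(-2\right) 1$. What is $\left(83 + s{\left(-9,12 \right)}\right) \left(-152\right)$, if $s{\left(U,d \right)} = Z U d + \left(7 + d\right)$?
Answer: $-114000$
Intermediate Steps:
$Z = -6$ ($Z = \left(-6\right) 1 = -6$)
$s{\left(U,d \right)} = 7 + d - 6 U d$ ($s{\left(U,d \right)} = - 6 U d + \left(7 + d\right) = 7 + d - 6 U d$)
$\left(83 + s{\left(-9,12 \right)}\right) \left(-152\right) = \left(83 + \left(7 + 12 - \left(-54\right) 12\right)\right) \left(-152\right) = \left(83 + \left(7 + 12 + 648\right)\right) \left(-152\right) = \left(83 + 667\right) \left(-152\right) = 750 \left(-152\right) = -114000$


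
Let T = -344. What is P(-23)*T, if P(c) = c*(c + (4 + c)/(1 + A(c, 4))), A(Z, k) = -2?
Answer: -31648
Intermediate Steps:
P(c) = -4*c (P(c) = c*(c + (4 + c)/(1 - 2)) = c*(c + (4 + c)/(-1)) = c*(c + (4 + c)*(-1)) = c*(c + (-4 - c)) = c*(-4) = -4*c)
P(-23)*T = -4*(-23)*(-344) = 92*(-344) = -31648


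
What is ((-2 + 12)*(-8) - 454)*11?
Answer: -5874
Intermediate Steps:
((-2 + 12)*(-8) - 454)*11 = (10*(-8) - 454)*11 = (-80 - 454)*11 = -534*11 = -5874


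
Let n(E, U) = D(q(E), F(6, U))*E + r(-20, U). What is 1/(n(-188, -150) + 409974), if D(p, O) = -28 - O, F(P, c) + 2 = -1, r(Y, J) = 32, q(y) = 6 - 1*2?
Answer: 1/414706 ≈ 2.4113e-6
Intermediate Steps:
q(y) = 4 (q(y) = 6 - 2 = 4)
F(P, c) = -3 (F(P, c) = -2 - 1 = -3)
n(E, U) = 32 - 25*E (n(E, U) = (-28 - 1*(-3))*E + 32 = (-28 + 3)*E + 32 = -25*E + 32 = 32 - 25*E)
1/(n(-188, -150) + 409974) = 1/((32 - 25*(-188)) + 409974) = 1/((32 + 4700) + 409974) = 1/(4732 + 409974) = 1/414706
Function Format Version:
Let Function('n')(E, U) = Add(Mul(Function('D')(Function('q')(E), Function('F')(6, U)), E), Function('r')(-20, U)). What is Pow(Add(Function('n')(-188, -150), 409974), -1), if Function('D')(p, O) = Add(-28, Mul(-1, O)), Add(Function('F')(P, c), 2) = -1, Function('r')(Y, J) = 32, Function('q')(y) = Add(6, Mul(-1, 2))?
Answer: Rational(1, 414706) ≈ 2.4113e-6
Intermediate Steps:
Function('q')(y) = 4 (Function('q')(y) = Add(6, -2) = 4)
Function('F')(P, c) = -3 (Function('F')(P, c) = Add(-2, -1) = -3)
Function('n')(E, U) = Add(32, Mul(-25, E)) (Function('n')(E, U) = Add(Mul(Add(-28, Mul(-1, -3)), E), 32) = Add(Mul(Add(-28, 3), E), 32) = Add(Mul(-25, E), 32) = Add(32, Mul(-25, E)))
Pow(Add(Function('n')(-188, -150), 409974), -1) = Pow(Add(Add(32, Mul(-25, -188)), 409974), -1) = Pow(Add(Add(32, 4700), 409974), -1) = Pow(Add(4732, 409974), -1) = Pow(414706, -1) = Rational(1, 414706)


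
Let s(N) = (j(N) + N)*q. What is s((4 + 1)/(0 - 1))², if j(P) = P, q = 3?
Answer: 900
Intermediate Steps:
s(N) = 6*N (s(N) = (N + N)*3 = (2*N)*3 = 6*N)
s((4 + 1)/(0 - 1))² = (6*((4 + 1)/(0 - 1)))² = (6*(5/(-1)))² = (6*(5*(-1)))² = (6*(-5))² = (-30)² = 900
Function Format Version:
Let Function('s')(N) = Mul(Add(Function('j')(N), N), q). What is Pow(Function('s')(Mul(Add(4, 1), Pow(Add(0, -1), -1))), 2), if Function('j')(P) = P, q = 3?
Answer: 900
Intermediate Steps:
Function('s')(N) = Mul(6, N) (Function('s')(N) = Mul(Add(N, N), 3) = Mul(Mul(2, N), 3) = Mul(6, N))
Pow(Function('s')(Mul(Add(4, 1), Pow(Add(0, -1), -1))), 2) = Pow(Mul(6, Mul(Add(4, 1), Pow(Add(0, -1), -1))), 2) = Pow(Mul(6, Mul(5, Pow(-1, -1))), 2) = Pow(Mul(6, Mul(5, -1)), 2) = Pow(Mul(6, -5), 2) = Pow(-30, 2) = 900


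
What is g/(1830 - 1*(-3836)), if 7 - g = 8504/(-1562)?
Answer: 9719/4425146 ≈ 0.0021963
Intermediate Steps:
g = 9719/781 (g = 7 - 8504/(-1562) = 7 - 8504*(-1)/1562 = 7 - 1*(-4252/781) = 7 + 4252/781 = 9719/781 ≈ 12.444)
g/(1830 - 1*(-3836)) = 9719/(781*(1830 - 1*(-3836))) = 9719/(781*(1830 + 3836)) = (9719/781)/5666 = (9719/781)*(1/5666) = 9719/4425146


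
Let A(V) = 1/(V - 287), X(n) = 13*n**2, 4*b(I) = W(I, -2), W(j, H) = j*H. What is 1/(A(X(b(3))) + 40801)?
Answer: 1031/42065827 ≈ 2.4509e-5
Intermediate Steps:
W(j, H) = H*j
b(I) = -I/2 (b(I) = (-2*I)/4 = -I/2)
A(V) = 1/(-287 + V)
1/(A(X(b(3))) + 40801) = 1/(1/(-287 + 13*(-1/2*3)**2) + 40801) = 1/(1/(-287 + 13*(-3/2)**2) + 40801) = 1/(1/(-287 + 13*(9/4)) + 40801) = 1/(1/(-287 + 117/4) + 40801) = 1/(1/(-1031/4) + 40801) = 1/(-4/1031 + 40801) = 1/(42065827/1031) = 1031/42065827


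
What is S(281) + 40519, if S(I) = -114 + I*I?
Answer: 119366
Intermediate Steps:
S(I) = -114 + I²
S(281) + 40519 = (-114 + 281²) + 40519 = (-114 + 78961) + 40519 = 78847 + 40519 = 119366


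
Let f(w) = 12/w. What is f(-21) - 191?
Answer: -1341/7 ≈ -191.57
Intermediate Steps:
f(-21) - 191 = 12/(-21) - 191 = 12*(-1/21) - 191 = -4/7 - 191 = -1341/7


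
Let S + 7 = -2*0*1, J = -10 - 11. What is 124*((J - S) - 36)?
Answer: -6200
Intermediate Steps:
J = -21
S = -7 (S = -7 - 2*0*1 = -7 + 0*1 = -7 + 0 = -7)
124*((J - S) - 36) = 124*((-21 - 1*(-7)) - 36) = 124*((-21 + 7) - 36) = 124*(-14 - 36) = 124*(-50) = -6200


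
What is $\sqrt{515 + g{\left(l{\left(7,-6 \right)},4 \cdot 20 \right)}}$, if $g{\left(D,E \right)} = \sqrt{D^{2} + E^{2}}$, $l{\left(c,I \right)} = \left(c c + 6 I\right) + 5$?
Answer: $\sqrt{597} \approx 24.434$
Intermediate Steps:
$l{\left(c,I \right)} = 5 + c^{2} + 6 I$ ($l{\left(c,I \right)} = \left(c^{2} + 6 I\right) + 5 = 5 + c^{2} + 6 I$)
$\sqrt{515 + g{\left(l{\left(7,-6 \right)},4 \cdot 20 \right)}} = \sqrt{515 + \sqrt{\left(5 + 7^{2} + 6 \left(-6\right)\right)^{2} + \left(4 \cdot 20\right)^{2}}} = \sqrt{515 + \sqrt{\left(5 + 49 - 36\right)^{2} + 80^{2}}} = \sqrt{515 + \sqrt{18^{2} + 6400}} = \sqrt{515 + \sqrt{324 + 6400}} = \sqrt{515 + \sqrt{6724}} = \sqrt{515 + 82} = \sqrt{597}$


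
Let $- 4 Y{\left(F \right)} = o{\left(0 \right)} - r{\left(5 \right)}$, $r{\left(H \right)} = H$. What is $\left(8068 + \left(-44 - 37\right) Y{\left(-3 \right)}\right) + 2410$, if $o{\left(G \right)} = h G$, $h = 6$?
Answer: $\frac{41507}{4} \approx 10377.0$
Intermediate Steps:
$o{\left(G \right)} = 6 G$
$Y{\left(F \right)} = \frac{5}{4}$ ($Y{\left(F \right)} = - \frac{6 \cdot 0 - 5}{4} = - \frac{0 - 5}{4} = \left(- \frac{1}{4}\right) \left(-5\right) = \frac{5}{4}$)
$\left(8068 + \left(-44 - 37\right) Y{\left(-3 \right)}\right) + 2410 = \left(8068 + \left(-44 - 37\right) \frac{5}{4}\right) + 2410 = \left(8068 - \frac{405}{4}\right) + 2410 = \frac{31867}{4} + 2410 = \frac{41507}{4}$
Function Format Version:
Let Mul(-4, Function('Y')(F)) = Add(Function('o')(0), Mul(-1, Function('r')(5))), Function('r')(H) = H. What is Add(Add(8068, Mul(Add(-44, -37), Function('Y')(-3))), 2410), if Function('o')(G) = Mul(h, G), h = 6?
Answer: Rational(41507, 4) ≈ 10377.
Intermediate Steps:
Function('o')(G) = Mul(6, G)
Function('Y')(F) = Rational(5, 4) (Function('Y')(F) = Mul(Rational(-1, 4), Add(Mul(6, 0), Mul(-1, 5))) = Mul(Rational(-1, 4), Add(0, -5)) = Mul(Rational(-1, 4), -5) = Rational(5, 4))
Add(Add(8068, Mul(Add(-44, -37), Function('Y')(-3))), 2410) = Add(Add(8068, Mul(Add(-44, -37), Rational(5, 4))), 2410) = Add(Add(8068, Mul(-81, Rational(5, 4))), 2410) = Add(Add(8068, Rational(-405, 4)), 2410) = Add(Rational(31867, 4), 2410) = Rational(41507, 4)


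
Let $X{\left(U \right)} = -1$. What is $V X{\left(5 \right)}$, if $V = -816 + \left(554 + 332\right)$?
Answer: $-70$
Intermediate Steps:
$V = 70$ ($V = -816 + 886 = 70$)
$V X{\left(5 \right)} = 70 \left(-1\right) = -70$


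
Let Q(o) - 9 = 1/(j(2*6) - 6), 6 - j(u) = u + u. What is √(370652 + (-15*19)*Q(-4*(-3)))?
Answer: 3*√654398/4 ≈ 606.71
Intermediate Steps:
j(u) = 6 - 2*u (j(u) = 6 - (u + u) = 6 - 2*u)
Q(o) = 215/24 (Q(o) = 9 + 1/((6 - 4*6) - 6) = 9 + 1/((6 - 2*12) - 6) = 9 + 1/((6 - 24) - 6) = 9 + 1/(-18 - 6) = 9 + 1/(-24) = 9 - 1/24 = 215/24)
√(370652 + (-15*19)*Q(-4*(-3))) = √(370652 - 15*19*(215/24)) = √(370652 - 285*215/24) = √(370652 - 20425/8) = √(2944791/8) = 3*√654398/4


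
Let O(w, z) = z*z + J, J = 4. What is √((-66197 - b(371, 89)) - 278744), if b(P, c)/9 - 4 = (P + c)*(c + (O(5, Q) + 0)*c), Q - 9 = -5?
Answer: I*√8082637 ≈ 2843.0*I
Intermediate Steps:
Q = 4 (Q = 9 - 5 = 4)
O(w, z) = 4 + z² (O(w, z) = z*z + 4 = z² + 4 = 4 + z²)
b(P, c) = 36 + 189*c*(P + c) (b(P, c) = 36 + 9*((P + c)*(c + ((4 + 4²) + 0)*c)) = 36 + 9*((P + c)*(c + ((4 + 16) + 0)*c)) = 36 + 9*((P + c)*(c + (20 + 0)*c)) = 36 + 9*((P + c)*(c + 20*c)) = 36 + 9*((P + c)*(21*c)) = 36 + 9*(21*c*(P + c)) = 36 + 189*c*(P + c))
√((-66197 - b(371, 89)) - 278744) = √((-66197 - (36 + 189*89² + 189*371*89)) - 278744) = √((-66197 - (36 + 189*7921 + 6240591)) - 278744) = √((-66197 - (36 + 1497069 + 6240591)) - 278744) = √((-66197 - 1*7737696) - 278744) = √((-66197 - 7737696) - 278744) = √(-7803893 - 278744) = √(-8082637) = I*√8082637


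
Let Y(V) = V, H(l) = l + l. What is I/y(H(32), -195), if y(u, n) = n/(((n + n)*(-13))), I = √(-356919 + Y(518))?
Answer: -26*I*√356401 ≈ -15522.0*I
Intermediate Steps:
H(l) = 2*l
I = I*√356401 (I = √(-356919 + 518) = √(-356401) = I*√356401 ≈ 596.99*I)
y(u, n) = -1/26 (y(u, n) = n/(((2*n)*(-13))) = n/((-26*n)) = n*(-1/(26*n)) = -1/26)
I/y(H(32), -195) = (I*√356401)/(-1/26) = (I*√356401)*(-26) = -26*I*√356401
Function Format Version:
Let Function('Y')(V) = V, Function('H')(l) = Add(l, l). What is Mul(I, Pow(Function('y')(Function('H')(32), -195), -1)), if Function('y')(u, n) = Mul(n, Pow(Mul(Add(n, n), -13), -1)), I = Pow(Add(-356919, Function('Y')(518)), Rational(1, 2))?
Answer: Mul(-26, I, Pow(356401, Rational(1, 2))) ≈ Mul(-15522., I)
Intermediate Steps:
Function('H')(l) = Mul(2, l)
I = Mul(I, Pow(356401, Rational(1, 2))) (I = Pow(Add(-356919, 518), Rational(1, 2)) = Pow(-356401, Rational(1, 2)) = Mul(I, Pow(356401, Rational(1, 2))) ≈ Mul(596.99, I))
Function('y')(u, n) = Rational(-1, 26) (Function('y')(u, n) = Mul(n, Pow(Mul(Mul(2, n), -13), -1)) = Mul(n, Pow(Mul(-26, n), -1)) = Mul(n, Mul(Rational(-1, 26), Pow(n, -1))) = Rational(-1, 26))
Mul(I, Pow(Function('y')(Function('H')(32), -195), -1)) = Mul(Mul(I, Pow(356401, Rational(1, 2))), Pow(Rational(-1, 26), -1)) = Mul(Mul(I, Pow(356401, Rational(1, 2))), -26) = Mul(-26, I, Pow(356401, Rational(1, 2)))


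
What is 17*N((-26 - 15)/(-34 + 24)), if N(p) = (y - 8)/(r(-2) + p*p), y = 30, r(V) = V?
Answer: 37400/1481 ≈ 25.253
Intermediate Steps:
N(p) = 22/(-2 + p**2) (N(p) = (30 - 8)/(-2 + p*p) = 22/(-2 + p**2))
17*N((-26 - 15)/(-34 + 24)) = 17*(22/(-2 + ((-26 - 15)/(-34 + 24))**2)) = 17*(22/(-2 + (-41/(-10))**2)) = 17*(22/(-2 + (-41*(-1/10))**2)) = 17*(22/(-2 + (41/10)**2)) = 17*(22/(-2 + 1681/100)) = 17*(22/(1481/100)) = 17*(22*(100/1481)) = 17*(2200/1481) = 37400/1481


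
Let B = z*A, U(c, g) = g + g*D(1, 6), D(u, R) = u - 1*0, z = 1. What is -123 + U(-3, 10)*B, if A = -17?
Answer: -463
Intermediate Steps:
D(u, R) = u (D(u, R) = u + 0 = u)
U(c, g) = 2*g (U(c, g) = g + g*1 = g + g = 2*g)
B = -17 (B = 1*(-17) = -17)
-123 + U(-3, 10)*B = -123 + (2*10)*(-17) = -123 + 20*(-17) = -123 - 340 = -463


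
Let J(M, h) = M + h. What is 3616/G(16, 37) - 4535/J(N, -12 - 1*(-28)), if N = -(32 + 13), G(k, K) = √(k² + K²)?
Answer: 4535/29 + 3616*√65/325 ≈ 246.08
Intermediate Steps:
G(k, K) = √(K² + k²)
N = -45 (N = -1*45 = -45)
3616/G(16, 37) - 4535/J(N, -12 - 1*(-28)) = 3616/(√(37² + 16²)) - 4535/(-45 + (-12 - 1*(-28))) = 3616/(√(1369 + 256)) - 4535/(-45 + (-12 + 28)) = 3616/(√1625) - 4535/(-45 + 16) = 3616/((5*√65)) - 4535/(-29) = 3616*(√65/325) - 4535*(-1/29) = 3616*√65/325 + 4535/29 = 4535/29 + 3616*√65/325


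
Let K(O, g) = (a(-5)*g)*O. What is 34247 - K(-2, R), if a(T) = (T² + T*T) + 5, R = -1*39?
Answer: 29957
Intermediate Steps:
R = -39
a(T) = 5 + 2*T² (a(T) = (T² + T²) + 5 = 2*T² + 5 = 5 + 2*T²)
K(O, g) = 55*O*g (K(O, g) = ((5 + 2*(-5)²)*g)*O = ((5 + 2*25)*g)*O = ((5 + 50)*g)*O = (55*g)*O = 55*O*g)
34247 - K(-2, R) = 34247 - 55*(-2)*(-39) = 34247 - 1*4290 = 34247 - 4290 = 29957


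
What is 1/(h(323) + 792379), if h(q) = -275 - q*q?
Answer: 1/687775 ≈ 1.4540e-6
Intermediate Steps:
h(q) = -275 - q²
1/(h(323) + 792379) = 1/((-275 - 1*323²) + 792379) = 1/((-275 - 1*104329) + 792379) = 1/((-275 - 104329) + 792379) = 1/(-104604 + 792379) = 1/687775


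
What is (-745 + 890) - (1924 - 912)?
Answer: -867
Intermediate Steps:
(-745 + 890) - (1924 - 912) = 145 - 1*1012 = 145 - 1012 = -867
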